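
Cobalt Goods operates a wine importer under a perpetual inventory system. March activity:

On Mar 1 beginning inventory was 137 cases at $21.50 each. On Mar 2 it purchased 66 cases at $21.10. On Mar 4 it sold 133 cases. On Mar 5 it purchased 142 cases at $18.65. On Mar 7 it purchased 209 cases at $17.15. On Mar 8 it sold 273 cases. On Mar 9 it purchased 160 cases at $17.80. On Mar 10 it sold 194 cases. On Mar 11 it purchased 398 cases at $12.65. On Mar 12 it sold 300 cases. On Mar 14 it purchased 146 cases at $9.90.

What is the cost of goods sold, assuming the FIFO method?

COGS = $15,771.65

Mar 4, 133 sold [FIFO — oldest first]: 133 @ $21.50 = $2,859.50
Mar 8, 273 sold [FIFO — oldest first]: 4 @ $21.50 + 66 @ $21.10 + 142 @ $18.65 + 61 @ $17.15 = $5,173.05
Mar 10, 194 sold [FIFO — oldest first]: 148 @ $17.15 + 46 @ $17.80 = $3,357.00
Mar 12, 300 sold [FIFO — oldest first]: 114 @ $17.80 + 186 @ $12.65 = $4,382.10
Total COGS = $2,859.50 + $5,173.05 + $3,357.00 + $4,382.10 = $15,771.65
Ending inventory: 212 @ $12.65 + 146 @ $9.90 = $4,127.20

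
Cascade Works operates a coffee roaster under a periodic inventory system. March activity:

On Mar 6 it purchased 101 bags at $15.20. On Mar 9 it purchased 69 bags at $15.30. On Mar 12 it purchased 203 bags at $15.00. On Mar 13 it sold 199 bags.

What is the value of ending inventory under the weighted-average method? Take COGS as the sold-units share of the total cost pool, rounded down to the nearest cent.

Mar 13, sell 199: 199/373 × $5,635.90 → $3,006.82
Ending inventory (cost pool remaining) = $2,629.08

Ending inventory = $2,629.08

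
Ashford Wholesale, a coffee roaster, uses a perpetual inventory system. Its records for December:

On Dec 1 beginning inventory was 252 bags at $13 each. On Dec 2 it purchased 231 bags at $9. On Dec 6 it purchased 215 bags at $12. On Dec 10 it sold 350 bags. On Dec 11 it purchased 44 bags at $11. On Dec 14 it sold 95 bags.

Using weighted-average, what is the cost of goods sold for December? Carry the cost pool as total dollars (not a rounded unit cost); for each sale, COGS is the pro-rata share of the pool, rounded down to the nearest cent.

COGS = $5,054.91

After Dec 1: 252 on hand, pool $3,276.00 (≈ $13.0000 each)
After Dec 2: 483 on hand, pool $5,355.00 (≈ $11.0870 each)
After Dec 6: 698 on hand, pool $7,935.00 (≈ $11.3682 each)
Dec 10, sell 350: 350/698 × $7,935.00 → $3,978.86
After Dec 11: 392 on hand, pool $4,440.14 (≈ $11.3269 each)
Dec 14, sell 95: 95/392 × $4,440.14 → $1,076.05
Total COGS = $3,978.86 + $1,076.05 = $5,054.91
Ending inventory (cost pool remaining) = $3,364.09
Check: goods available $8,419.00 = COGS $5,054.91 + ending $3,364.09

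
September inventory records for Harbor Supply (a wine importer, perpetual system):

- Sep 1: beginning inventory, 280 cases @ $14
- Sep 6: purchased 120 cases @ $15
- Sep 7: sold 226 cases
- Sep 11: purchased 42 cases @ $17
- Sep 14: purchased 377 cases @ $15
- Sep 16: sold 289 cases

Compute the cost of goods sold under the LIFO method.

Sep 7, 226 sold [LIFO — newest first]: 120 @ $15 + 106 @ $14 = $3,284
Sep 16, 289 sold [LIFO — newest first]: 289 @ $15 = $4,335
Total COGS = $3,284 + $4,335 = $7,619
Ending inventory: 174 @ $14 + 42 @ $17 + 88 @ $15 = $4,470
Check: goods available $12,089 = COGS $7,619 + ending $4,470

COGS = $7,619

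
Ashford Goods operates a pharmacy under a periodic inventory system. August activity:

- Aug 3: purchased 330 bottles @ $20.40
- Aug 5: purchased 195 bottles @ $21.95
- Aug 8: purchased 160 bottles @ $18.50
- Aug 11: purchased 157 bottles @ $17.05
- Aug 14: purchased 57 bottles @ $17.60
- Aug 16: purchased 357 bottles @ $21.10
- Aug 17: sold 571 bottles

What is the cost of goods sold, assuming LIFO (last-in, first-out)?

COGS = $11,212.75

Aug 17, 571 sold [LIFO — newest first]: 357 @ $21.10 + 57 @ $17.60 + 157 @ $17.05 = $11,212.75
Ending inventory: 330 @ $20.40 + 195 @ $21.95 + 160 @ $18.50 = $13,972.25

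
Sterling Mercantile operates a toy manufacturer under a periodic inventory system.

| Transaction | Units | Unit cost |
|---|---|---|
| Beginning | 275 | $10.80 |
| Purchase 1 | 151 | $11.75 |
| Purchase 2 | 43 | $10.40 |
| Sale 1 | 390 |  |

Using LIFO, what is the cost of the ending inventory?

Ending inventory = $853.20

Sale 1 (390) [LIFO — newest first]: 43 @ $10.40 + 151 @ $11.75 + 196 @ $10.80 = $4,338.25
Ending inventory: 79 @ $10.80 = $853.20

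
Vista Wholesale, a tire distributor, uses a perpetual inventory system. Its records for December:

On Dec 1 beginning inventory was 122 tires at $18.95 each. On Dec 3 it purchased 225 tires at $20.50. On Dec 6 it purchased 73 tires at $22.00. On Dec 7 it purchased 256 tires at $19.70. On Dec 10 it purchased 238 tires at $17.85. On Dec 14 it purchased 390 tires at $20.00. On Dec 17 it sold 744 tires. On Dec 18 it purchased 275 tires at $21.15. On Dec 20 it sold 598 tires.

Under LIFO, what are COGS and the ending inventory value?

COGS = $26,768.75; ending inventory = $4,669.40

Dec 17, 744 sold [LIFO — newest first]: 390 @ $20.00 + 238 @ $17.85 + 116 @ $19.70 = $14,333.50
Dec 20, 598 sold [LIFO — newest first]: 275 @ $21.15 + 140 @ $19.70 + 73 @ $22.00 + 110 @ $20.50 = $12,435.25
Total COGS = $14,333.50 + $12,435.25 = $26,768.75
Ending inventory: 122 @ $18.95 + 115 @ $20.50 = $4,669.40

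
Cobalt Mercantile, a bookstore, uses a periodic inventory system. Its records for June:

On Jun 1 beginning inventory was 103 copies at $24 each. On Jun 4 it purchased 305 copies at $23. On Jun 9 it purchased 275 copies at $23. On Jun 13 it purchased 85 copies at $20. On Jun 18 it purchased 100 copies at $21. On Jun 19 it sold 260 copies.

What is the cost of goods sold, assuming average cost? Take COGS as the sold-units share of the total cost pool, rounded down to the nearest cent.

Jun 19, sell 260: 260/868 × $19,612.00 → $5,874.56
Ending inventory (cost pool remaining) = $13,737.44

COGS = $5,874.56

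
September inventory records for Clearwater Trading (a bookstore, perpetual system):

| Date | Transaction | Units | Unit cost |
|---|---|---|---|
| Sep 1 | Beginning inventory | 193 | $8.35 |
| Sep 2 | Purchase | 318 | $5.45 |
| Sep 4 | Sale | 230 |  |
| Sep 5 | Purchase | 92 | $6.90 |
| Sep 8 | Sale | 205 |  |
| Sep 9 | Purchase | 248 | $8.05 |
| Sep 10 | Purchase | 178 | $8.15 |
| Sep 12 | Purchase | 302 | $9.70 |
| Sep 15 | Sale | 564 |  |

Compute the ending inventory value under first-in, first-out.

Ending inventory = $3,173.90

Sep 4, 230 sold [FIFO — oldest first]: 193 @ $8.35 + 37 @ $5.45 = $1,813.20
Sep 8, 205 sold [FIFO — oldest first]: 205 @ $5.45 = $1,117.25
Sep 15, 564 sold [FIFO — oldest first]: 76 @ $5.45 + 92 @ $6.90 + 248 @ $8.05 + 148 @ $8.15 = $4,251.60
Total COGS = $1,813.20 + $1,117.25 + $4,251.60 = $7,182.05
Ending inventory: 30 @ $8.15 + 302 @ $9.70 = $3,173.90
Check: goods available $10,355.95 = COGS $7,182.05 + ending $3,173.90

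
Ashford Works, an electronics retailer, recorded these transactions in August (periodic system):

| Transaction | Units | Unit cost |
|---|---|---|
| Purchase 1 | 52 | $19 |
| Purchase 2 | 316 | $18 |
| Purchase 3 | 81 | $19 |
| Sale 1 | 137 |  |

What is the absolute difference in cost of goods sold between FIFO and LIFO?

FIFO COGS: 52 @ $19 + 85 @ $18 = $2,518
LIFO COGS: 81 @ $19 + 56 @ $18 = $2,547
Difference = |$2,518 − $2,547| = $29

$29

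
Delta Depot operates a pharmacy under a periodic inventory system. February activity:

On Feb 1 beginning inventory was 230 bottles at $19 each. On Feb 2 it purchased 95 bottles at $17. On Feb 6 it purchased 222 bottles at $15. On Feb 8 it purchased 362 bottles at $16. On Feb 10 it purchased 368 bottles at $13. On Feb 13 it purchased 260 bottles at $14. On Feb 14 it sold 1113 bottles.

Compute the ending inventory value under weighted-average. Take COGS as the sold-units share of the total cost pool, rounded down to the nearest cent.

Feb 14, sell 1113: 1113/1537 × $23,531.00 → $17,039.68
Ending inventory (cost pool remaining) = $6,491.32
Check: goods available $23,531.00 = COGS $17,039.68 + ending $6,491.32

Ending inventory = $6,491.32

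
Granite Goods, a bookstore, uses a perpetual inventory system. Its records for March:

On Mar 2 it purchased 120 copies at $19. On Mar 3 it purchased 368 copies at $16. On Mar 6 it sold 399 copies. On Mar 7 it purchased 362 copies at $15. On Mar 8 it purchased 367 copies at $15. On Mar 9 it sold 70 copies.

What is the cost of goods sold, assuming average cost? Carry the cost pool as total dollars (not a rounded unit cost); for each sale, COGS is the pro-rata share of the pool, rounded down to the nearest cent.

COGS = $7,741.57

After Mar 2: 120 on hand, pool $2,280.00 (≈ $19.0000 each)
After Mar 3: 488 on hand, pool $8,168.00 (≈ $16.7377 each)
Mar 6, sell 399: 399/488 × $8,168.00 → $6,678.34
After Mar 7: 451 on hand, pool $6,919.66 (≈ $15.3429 each)
After Mar 8: 818 on hand, pool $12,424.66 (≈ $15.1891 each)
Mar 9, sell 70: 70/818 × $12,424.66 → $1,063.23
Total COGS = $6,678.34 + $1,063.23 = $7,741.57
Ending inventory (cost pool remaining) = $11,361.43
Check: goods available $19,103.00 = COGS $7,741.57 + ending $11,361.43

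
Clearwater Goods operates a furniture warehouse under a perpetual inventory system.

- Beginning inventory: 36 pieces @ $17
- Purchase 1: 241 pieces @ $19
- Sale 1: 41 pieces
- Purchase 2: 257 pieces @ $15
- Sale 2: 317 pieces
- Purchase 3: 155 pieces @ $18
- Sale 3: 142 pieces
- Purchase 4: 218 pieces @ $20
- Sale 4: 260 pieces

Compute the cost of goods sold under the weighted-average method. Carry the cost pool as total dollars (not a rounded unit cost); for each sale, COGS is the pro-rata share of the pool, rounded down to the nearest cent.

COGS = $13,436.42

After Beginning: 36 on hand, pool $612.00 (≈ $17.0000 each)
After Purchase 1: 277 on hand, pool $5,191.00 (≈ $18.7401 each)
Sale 1, sell 41: 41/277 × $5,191.00 → $768.34
After Purchase 2: 493 on hand, pool $8,277.66 (≈ $16.7904 each)
Sale 2, sell 317: 317/493 × $8,277.66 → $5,322.55
After Purchase 3: 331 on hand, pool $5,745.11 (≈ $17.3568 each)
Sale 3, sell 142: 142/331 × $5,745.11 → $2,464.66
After Purchase 4: 407 on hand, pool $7,640.45 (≈ $18.7726 each)
Sale 4, sell 260: 260/407 × $7,640.45 → $4,880.87
Total COGS = $768.34 + $5,322.55 + $2,464.66 + $4,880.87 = $13,436.42
Ending inventory (cost pool remaining) = $2,759.58
Check: goods available $16,196.00 = COGS $13,436.42 + ending $2,759.58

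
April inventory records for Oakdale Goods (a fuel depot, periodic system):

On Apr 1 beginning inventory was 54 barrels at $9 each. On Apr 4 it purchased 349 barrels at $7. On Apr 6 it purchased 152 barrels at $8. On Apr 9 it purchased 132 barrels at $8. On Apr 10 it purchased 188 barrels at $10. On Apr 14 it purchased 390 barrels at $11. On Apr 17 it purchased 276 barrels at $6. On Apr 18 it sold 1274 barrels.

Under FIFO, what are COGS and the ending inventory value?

COGS = $11,425; ending inventory = $1,602

Apr 18, 1274 sold [FIFO — oldest first]: 54 @ $9 + 349 @ $7 + 152 @ $8 + 132 @ $8 + 188 @ $10 + 390 @ $11 + 9 @ $6 = $11,425
Ending inventory: 267 @ $6 = $1,602
Check: goods available $13,027 = COGS $11,425 + ending $1,602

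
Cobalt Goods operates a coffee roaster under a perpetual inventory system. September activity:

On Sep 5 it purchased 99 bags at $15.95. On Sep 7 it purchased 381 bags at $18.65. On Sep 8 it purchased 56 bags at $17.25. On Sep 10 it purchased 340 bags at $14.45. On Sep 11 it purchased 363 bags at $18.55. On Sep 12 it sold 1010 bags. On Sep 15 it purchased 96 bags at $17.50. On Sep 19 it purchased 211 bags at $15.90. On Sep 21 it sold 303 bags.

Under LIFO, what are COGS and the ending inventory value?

Sep 12, 1010 sold [LIFO — newest first]: 363 @ $18.55 + 340 @ $14.45 + 56 @ $17.25 + 251 @ $18.65 = $17,293.80
Sep 21, 303 sold [LIFO — newest first]: 211 @ $15.90 + 92 @ $17.50 = $4,964.90
Total COGS = $17,293.80 + $4,964.90 = $22,258.70
Ending inventory: 99 @ $15.95 + 130 @ $18.65 + 4 @ $17.50 = $4,073.55

COGS = $22,258.70; ending inventory = $4,073.55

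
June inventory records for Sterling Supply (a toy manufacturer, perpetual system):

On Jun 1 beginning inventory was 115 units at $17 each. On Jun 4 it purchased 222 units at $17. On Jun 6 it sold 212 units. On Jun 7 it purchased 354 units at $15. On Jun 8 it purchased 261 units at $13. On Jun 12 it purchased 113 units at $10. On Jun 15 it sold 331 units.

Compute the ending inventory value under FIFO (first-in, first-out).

Jun 6, 212 sold [FIFO — oldest first]: 115 @ $17 + 97 @ $17 = $3,604
Jun 15, 331 sold [FIFO — oldest first]: 125 @ $17 + 206 @ $15 = $5,215
Total COGS = $3,604 + $5,215 = $8,819
Ending inventory: 148 @ $15 + 261 @ $13 + 113 @ $10 = $6,743

Ending inventory = $6,743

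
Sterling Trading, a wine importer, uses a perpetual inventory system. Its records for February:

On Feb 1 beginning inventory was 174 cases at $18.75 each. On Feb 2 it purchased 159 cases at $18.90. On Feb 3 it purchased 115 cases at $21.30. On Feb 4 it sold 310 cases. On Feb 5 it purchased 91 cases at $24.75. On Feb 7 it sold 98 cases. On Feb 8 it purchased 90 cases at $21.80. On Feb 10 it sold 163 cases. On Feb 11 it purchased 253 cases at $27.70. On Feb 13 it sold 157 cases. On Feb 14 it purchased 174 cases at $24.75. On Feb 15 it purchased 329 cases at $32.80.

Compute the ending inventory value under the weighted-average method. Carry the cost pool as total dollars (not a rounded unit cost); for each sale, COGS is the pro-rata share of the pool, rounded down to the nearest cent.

Ending inventory = $19,189.99

After Feb 1: 174 on hand, pool $3,262.50 (≈ $18.7500 each)
After Feb 2: 333 on hand, pool $6,267.60 (≈ $18.8216 each)
After Feb 3: 448 on hand, pool $8,717.10 (≈ $19.4578 each)
Feb 4, sell 310: 310/448 × $8,717.10 → $6,031.92
After Feb 5: 229 on hand, pool $4,937.43 (≈ $21.5608 each)
Feb 7, sell 98: 98/229 × $4,937.43 → $2,112.96
After Feb 8: 221 on hand, pool $4,786.47 (≈ $21.6582 each)
Feb 10, sell 163: 163/221 × $4,786.47 → $3,530.29
After Feb 11: 311 on hand, pool $8,264.28 (≈ $26.5732 each)
Feb 13, sell 157: 157/311 × $8,264.28 → $4,171.99
After Feb 14: 328 on hand, pool $8,398.79 (≈ $25.6061 each)
After Feb 15: 657 on hand, pool $19,189.99 (≈ $29.2085 each)
Total COGS = $6,031.92 + $2,112.96 + $3,530.29 + $4,171.99 = $15,847.16
Ending inventory (cost pool remaining) = $19,189.99
Check: goods available $35,037.15 = COGS $15,847.16 + ending $19,189.99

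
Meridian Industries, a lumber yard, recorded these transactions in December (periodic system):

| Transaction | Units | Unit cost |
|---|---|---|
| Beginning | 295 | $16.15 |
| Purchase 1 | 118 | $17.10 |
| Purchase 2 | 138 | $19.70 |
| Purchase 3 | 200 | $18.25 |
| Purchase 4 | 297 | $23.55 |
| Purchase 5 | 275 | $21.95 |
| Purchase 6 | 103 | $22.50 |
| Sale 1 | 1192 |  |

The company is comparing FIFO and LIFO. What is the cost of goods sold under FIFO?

FIFO COGS: 295 @ $16.15 + 118 @ $17.10 + 138 @ $19.70 + 200 @ $18.25 + 297 @ $23.55 + 144 @ $21.95 = $23,305.80
LIFO COGS: 103 @ $22.50 + 275 @ $21.95 + 297 @ $23.55 + 200 @ $18.25 + 138 @ $19.70 + 118 @ $17.10 + 61 @ $16.15 = $24,719.65

COGS = $23,305.80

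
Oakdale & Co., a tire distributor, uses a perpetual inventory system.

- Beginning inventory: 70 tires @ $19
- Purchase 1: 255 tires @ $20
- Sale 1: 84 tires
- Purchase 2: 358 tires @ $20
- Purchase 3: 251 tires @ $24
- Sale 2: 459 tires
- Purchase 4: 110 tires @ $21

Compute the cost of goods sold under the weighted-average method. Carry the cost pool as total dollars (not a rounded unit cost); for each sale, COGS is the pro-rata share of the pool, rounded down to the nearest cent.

COGS = $11,356.03

After Beginning: 70 on hand, pool $1,330.00 (≈ $19.0000 each)
After Purchase 1: 325 on hand, pool $6,430.00 (≈ $19.7846 each)
Sale 1, sell 84: 84/325 × $6,430.00 → $1,661.90
After Purchase 2: 599 on hand, pool $11,928.10 (≈ $19.9134 each)
After Purchase 3: 850 on hand, pool $17,952.10 (≈ $21.1201 each)
Sale 2, sell 459: 459/850 × $17,952.10 → $9,694.13
After Purchase 4: 501 on hand, pool $10,567.97 (≈ $21.0938 each)
Total COGS = $1,661.90 + $9,694.13 = $11,356.03
Ending inventory (cost pool remaining) = $10,567.97
Check: goods available $21,924.00 = COGS $11,356.03 + ending $10,567.97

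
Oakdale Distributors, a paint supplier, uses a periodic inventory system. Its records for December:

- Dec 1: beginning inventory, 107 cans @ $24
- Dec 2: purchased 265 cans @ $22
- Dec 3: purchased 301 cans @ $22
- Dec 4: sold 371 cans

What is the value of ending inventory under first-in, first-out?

Ending inventory = $6,644

Dec 4, 371 sold [FIFO — oldest first]: 107 @ $24 + 264 @ $22 = $8,376
Ending inventory: 1 @ $22 + 301 @ $22 = $6,644
Check: goods available $15,020 = COGS $8,376 + ending $6,644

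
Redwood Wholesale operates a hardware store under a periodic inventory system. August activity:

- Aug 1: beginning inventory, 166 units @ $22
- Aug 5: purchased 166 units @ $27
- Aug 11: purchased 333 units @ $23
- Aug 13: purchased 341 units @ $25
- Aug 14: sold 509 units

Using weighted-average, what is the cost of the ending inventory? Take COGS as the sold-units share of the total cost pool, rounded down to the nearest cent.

Ending inventory = $12,013.97

Aug 14, sell 509: 509/1006 × $24,318.00 → $12,304.03
Ending inventory (cost pool remaining) = $12,013.97
Check: goods available $24,318.00 = COGS $12,304.03 + ending $12,013.97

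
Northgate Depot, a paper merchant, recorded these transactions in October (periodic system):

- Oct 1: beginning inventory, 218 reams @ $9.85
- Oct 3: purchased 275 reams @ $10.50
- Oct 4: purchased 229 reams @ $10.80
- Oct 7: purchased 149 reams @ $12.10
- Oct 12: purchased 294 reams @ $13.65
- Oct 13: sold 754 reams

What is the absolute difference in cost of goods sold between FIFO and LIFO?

FIFO COGS: 218 @ $9.85 + 275 @ $10.50 + 229 @ $10.80 + 32 @ $12.10 = $7,895.20
LIFO COGS: 294 @ $13.65 + 149 @ $12.10 + 229 @ $10.80 + 82 @ $10.50 = $9,150.20
Difference = |$7,895.20 − $9,150.20| = $1,255.00

$1,255.00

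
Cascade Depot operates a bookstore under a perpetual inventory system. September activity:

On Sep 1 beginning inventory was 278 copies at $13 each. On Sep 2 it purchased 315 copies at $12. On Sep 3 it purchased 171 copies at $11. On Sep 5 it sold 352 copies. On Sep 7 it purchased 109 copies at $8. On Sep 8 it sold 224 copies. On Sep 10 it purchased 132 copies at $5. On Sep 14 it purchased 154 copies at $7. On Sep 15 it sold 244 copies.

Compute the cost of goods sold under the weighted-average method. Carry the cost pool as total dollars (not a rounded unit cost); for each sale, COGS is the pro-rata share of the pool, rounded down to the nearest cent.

After Sep 1: 278 on hand, pool $3,614.00 (≈ $13.0000 each)
After Sep 2: 593 on hand, pool $7,394.00 (≈ $12.4688 each)
After Sep 3: 764 on hand, pool $9,275.00 (≈ $12.1401 each)
Sep 5, sell 352: 352/764 × $9,275.00 → $4,273.29
After Sep 7: 521 on hand, pool $5,873.71 (≈ $11.2739 each)
Sep 8, sell 224: 224/521 × $5,873.71 → $2,525.35
After Sep 10: 429 on hand, pool $4,008.36 (≈ $9.3435 each)
After Sep 14: 583 on hand, pool $5,086.36 (≈ $8.7245 each)
Sep 15, sell 244: 244/583 × $5,086.36 → $2,128.76
Total COGS = $4,273.29 + $2,525.35 + $2,128.76 = $8,927.40
Ending inventory (cost pool remaining) = $2,957.60

COGS = $8,927.40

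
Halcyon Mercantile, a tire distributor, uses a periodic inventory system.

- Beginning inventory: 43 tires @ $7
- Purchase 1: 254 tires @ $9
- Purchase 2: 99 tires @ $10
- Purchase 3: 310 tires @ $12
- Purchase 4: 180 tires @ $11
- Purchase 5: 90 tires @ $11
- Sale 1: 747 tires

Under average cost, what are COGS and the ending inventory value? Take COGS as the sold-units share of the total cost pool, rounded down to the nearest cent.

COGS = $7,858.04; ending inventory = $2,408.96

Sale 1, sell 747: 747/976 × $10,267.00 → $7,858.04
Ending inventory (cost pool remaining) = $2,408.96
Check: goods available $10,267.00 = COGS $7,858.04 + ending $2,408.96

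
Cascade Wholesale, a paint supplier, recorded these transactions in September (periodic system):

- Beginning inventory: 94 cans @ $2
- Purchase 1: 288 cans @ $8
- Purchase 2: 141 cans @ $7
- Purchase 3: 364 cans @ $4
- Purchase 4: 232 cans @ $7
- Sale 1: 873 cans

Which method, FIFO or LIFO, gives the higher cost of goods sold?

LIFO

FIFO COGS: 94 @ $2 + 288 @ $8 + 141 @ $7 + 350 @ $4 = $4,879
LIFO COGS: 232 @ $7 + 364 @ $4 + 141 @ $7 + 136 @ $8 = $5,155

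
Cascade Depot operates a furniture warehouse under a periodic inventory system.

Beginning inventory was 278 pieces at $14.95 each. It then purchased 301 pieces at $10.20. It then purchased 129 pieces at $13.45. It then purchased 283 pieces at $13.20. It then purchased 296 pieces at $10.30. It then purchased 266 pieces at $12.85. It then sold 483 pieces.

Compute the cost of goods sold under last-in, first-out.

Sale 1 (483) [LIFO — newest first]: 266 @ $12.85 + 217 @ $10.30 = $5,653.20
Ending inventory: 278 @ $14.95 + 301 @ $10.20 + 129 @ $13.45 + 283 @ $13.20 + 79 @ $10.30 = $13,510.65
Check: goods available $19,163.85 = COGS $5,653.20 + ending $13,510.65

COGS = $5,653.20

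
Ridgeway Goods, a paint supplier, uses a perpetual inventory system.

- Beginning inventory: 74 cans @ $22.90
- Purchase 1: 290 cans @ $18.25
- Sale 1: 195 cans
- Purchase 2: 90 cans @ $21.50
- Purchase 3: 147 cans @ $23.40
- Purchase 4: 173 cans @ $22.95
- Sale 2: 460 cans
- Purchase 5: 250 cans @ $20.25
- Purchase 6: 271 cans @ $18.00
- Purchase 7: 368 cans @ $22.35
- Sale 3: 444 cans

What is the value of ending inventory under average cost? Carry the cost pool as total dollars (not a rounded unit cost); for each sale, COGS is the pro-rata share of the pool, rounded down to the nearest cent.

Ending inventory = $11,611.65

After Beginning: 74 on hand, pool $1,694.60 (≈ $22.9000 each)
After Purchase 1: 364 on hand, pool $6,987.10 (≈ $19.1953 each)
Sale 1, sell 195: 195/364 × $6,987.10 → $3,743.08
After Purchase 2: 259 on hand, pool $5,179.02 (≈ $19.9962 each)
After Purchase 3: 406 on hand, pool $8,618.82 (≈ $21.2286 each)
After Purchase 4: 579 on hand, pool $12,589.17 (≈ $21.7430 each)
Sale 2, sell 460: 460/579 × $12,589.17 → $10,001.75
After Purchase 5: 369 on hand, pool $7,649.92 (≈ $20.7315 each)
After Purchase 6: 640 on hand, pool $12,527.92 (≈ $19.5749 each)
After Purchase 7: 1008 on hand, pool $20,752.72 (≈ $20.5880 each)
Sale 3, sell 444: 444/1008 × $20,752.72 → $9,141.07
Total COGS = $3,743.08 + $10,001.75 + $9,141.07 = $22,885.90
Ending inventory (cost pool remaining) = $11,611.65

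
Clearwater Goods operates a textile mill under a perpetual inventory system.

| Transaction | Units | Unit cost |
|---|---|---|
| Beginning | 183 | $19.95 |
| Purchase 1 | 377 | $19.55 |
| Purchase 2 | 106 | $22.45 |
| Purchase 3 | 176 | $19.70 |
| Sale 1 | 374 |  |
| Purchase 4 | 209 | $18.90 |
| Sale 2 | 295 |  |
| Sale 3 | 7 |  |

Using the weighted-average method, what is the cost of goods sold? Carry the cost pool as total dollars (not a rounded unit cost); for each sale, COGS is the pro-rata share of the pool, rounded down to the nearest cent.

COGS = $13,436.88

After Beginning: 183 on hand, pool $3,650.85 (≈ $19.9500 each)
After Purchase 1: 560 on hand, pool $11,021.20 (≈ $19.6807 each)
After Purchase 2: 666 on hand, pool $13,400.90 (≈ $20.1215 each)
After Purchase 3: 842 on hand, pool $16,868.10 (≈ $20.0334 each)
Sale 1, sell 374: 374/842 × $16,868.10 → $7,492.48
After Purchase 4: 677 on hand, pool $13,325.72 (≈ $19.6835 each)
Sale 2, sell 295: 295/677 × $13,325.72 → $5,806.62
Sale 3, sell 7: 7/382 × $7,519.10 → $137.78
Total COGS = $7,492.48 + $5,806.62 + $137.78 = $13,436.88
Ending inventory (cost pool remaining) = $7,381.32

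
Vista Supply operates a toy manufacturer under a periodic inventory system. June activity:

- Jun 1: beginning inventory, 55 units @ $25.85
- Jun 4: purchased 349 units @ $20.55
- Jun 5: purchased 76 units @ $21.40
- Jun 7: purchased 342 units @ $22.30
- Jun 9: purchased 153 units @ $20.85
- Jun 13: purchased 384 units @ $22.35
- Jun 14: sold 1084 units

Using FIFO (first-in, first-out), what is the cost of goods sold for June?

COGS = $23,472.90

Jun 14, 1084 sold [FIFO — oldest first]: 55 @ $25.85 + 349 @ $20.55 + 76 @ $21.40 + 342 @ $22.30 + 153 @ $20.85 + 109 @ $22.35 = $23,472.90
Ending inventory: 275 @ $22.35 = $6,146.25
Check: goods available $29,619.15 = COGS $23,472.90 + ending $6,146.25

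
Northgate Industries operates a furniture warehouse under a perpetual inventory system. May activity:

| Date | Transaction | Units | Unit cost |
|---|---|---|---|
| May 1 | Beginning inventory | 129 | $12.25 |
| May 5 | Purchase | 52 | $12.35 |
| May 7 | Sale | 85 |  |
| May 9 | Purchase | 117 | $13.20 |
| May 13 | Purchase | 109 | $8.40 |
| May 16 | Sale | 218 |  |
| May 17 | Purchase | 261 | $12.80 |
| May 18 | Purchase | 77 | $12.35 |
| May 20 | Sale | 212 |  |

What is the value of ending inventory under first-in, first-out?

Ending inventory = $2,909.35

May 7, 85 sold [FIFO — oldest first]: 85 @ $12.25 = $1,041.25
May 16, 218 sold [FIFO — oldest first]: 44 @ $12.25 + 52 @ $12.35 + 117 @ $13.20 + 5 @ $8.40 = $2,767.60
May 20, 212 sold [FIFO — oldest first]: 104 @ $8.40 + 108 @ $12.80 = $2,256.00
Total COGS = $1,041.25 + $2,767.60 + $2,256.00 = $6,064.85
Ending inventory: 153 @ $12.80 + 77 @ $12.35 = $2,909.35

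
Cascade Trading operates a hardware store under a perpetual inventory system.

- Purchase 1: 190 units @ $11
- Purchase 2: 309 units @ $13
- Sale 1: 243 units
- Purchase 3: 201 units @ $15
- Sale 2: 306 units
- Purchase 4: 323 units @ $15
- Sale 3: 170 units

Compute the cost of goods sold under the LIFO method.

Sale 1 (243) [LIFO — newest first]: 243 @ $13 = $3,159
Sale 2 (306) [LIFO — newest first]: 201 @ $15 + 66 @ $13 + 39 @ $11 = $4,302
Sale 3 (170) [LIFO — newest first]: 170 @ $15 = $2,550
Total COGS = $3,159 + $4,302 + $2,550 = $10,011
Ending inventory: 151 @ $11 + 153 @ $15 = $3,956
Check: goods available $13,967 = COGS $10,011 + ending $3,956

COGS = $10,011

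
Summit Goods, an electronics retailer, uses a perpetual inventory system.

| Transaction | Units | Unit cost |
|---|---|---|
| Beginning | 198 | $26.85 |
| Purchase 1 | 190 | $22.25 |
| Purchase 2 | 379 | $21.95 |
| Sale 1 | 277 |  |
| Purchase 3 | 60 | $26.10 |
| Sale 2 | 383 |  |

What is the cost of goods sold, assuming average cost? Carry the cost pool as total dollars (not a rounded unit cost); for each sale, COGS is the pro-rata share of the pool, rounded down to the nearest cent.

COGS = $15,488.33

After Beginning: 198 on hand, pool $5,316.30 (≈ $26.8500 each)
After Purchase 1: 388 on hand, pool $9,543.80 (≈ $24.5974 each)
After Purchase 2: 767 on hand, pool $17,862.85 (≈ $23.2892 each)
Sale 1, sell 277: 277/767 × $17,862.85 → $6,451.12
After Purchase 3: 550 on hand, pool $12,977.73 (≈ $23.5959 each)
Sale 2, sell 383: 383/550 × $12,977.73 → $9,037.21
Total COGS = $6,451.12 + $9,037.21 = $15,488.33
Ending inventory (cost pool remaining) = $3,940.52
Check: goods available $19,428.85 = COGS $15,488.33 + ending $3,940.52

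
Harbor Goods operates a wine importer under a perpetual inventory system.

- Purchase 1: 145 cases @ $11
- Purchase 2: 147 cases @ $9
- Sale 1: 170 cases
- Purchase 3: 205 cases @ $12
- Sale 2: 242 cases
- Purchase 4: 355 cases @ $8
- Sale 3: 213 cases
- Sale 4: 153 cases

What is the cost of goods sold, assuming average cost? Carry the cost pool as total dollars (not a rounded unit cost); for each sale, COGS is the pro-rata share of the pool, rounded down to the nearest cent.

After Purchase 1: 145 on hand, pool $1,595.00 (≈ $11.0000 each)
After Purchase 2: 292 on hand, pool $2,918.00 (≈ $9.9932 each)
Sale 1, sell 170: 170/292 × $2,918.00 → $1,698.83
After Purchase 3: 327 on hand, pool $3,679.17 (≈ $11.2513 each)
Sale 2, sell 242: 242/327 × $3,679.17 → $2,722.81
After Purchase 4: 440 on hand, pool $3,796.36 (≈ $8.6281 each)
Sale 3, sell 213: 213/440 × $3,796.36 → $1,837.78
Sale 4, sell 153: 153/227 × $1,958.58 → $1,320.10
Total COGS = $1,698.83 + $2,722.81 + $1,837.78 + $1,320.10 = $7,579.52
Ending inventory (cost pool remaining) = $638.48

COGS = $7,579.52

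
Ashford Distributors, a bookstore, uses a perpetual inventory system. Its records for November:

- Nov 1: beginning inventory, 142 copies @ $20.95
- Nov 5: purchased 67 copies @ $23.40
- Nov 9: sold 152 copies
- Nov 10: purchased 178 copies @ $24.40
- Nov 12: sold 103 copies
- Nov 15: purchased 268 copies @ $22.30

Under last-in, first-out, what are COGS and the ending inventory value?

COGS = $5,861.75; ending inventory = $9,000.55

Nov 9, 152 sold [LIFO — newest first]: 67 @ $23.40 + 85 @ $20.95 = $3,348.55
Nov 12, 103 sold [LIFO — newest first]: 103 @ $24.40 = $2,513.20
Total COGS = $3,348.55 + $2,513.20 = $5,861.75
Ending inventory: 57 @ $20.95 + 75 @ $24.40 + 268 @ $22.30 = $9,000.55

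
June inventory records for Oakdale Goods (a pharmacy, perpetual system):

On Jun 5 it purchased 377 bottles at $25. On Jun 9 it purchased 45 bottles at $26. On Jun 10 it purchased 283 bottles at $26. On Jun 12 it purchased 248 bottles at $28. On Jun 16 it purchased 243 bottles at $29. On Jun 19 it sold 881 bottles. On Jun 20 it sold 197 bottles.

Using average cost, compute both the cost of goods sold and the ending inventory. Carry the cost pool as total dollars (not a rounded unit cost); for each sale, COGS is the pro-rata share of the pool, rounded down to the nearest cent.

After Jun 5: 377 on hand, pool $9,425.00 (≈ $25.0000 each)
After Jun 9: 422 on hand, pool $10,595.00 (≈ $25.1066 each)
After Jun 10: 705 on hand, pool $17,953.00 (≈ $25.4652 each)
After Jun 12: 953 on hand, pool $24,897.00 (≈ $26.1249 each)
After Jun 16: 1196 on hand, pool $31,944.00 (≈ $26.7090 each)
Jun 19, sell 881: 881/1196 × $31,944.00 → $23,530.65
Jun 20, sell 197: 197/315 × $8,413.35 → $5,261.68
Total COGS = $23,530.65 + $5,261.68 = $28,792.33
Ending inventory (cost pool remaining) = $3,151.67
Check: goods available $31,944.00 = COGS $28,792.33 + ending $3,151.67

COGS = $28,792.33; ending inventory = $3,151.67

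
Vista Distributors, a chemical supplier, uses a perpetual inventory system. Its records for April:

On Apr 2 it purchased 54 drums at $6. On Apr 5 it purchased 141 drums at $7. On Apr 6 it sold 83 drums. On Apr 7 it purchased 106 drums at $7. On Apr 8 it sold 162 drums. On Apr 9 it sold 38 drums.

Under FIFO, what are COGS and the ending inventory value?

Apr 6, 83 sold [FIFO — oldest first]: 54 @ $6 + 29 @ $7 = $527
Apr 8, 162 sold [FIFO — oldest first]: 112 @ $7 + 50 @ $7 = $1,134
Apr 9, 38 sold [FIFO — oldest first]: 38 @ $7 = $266
Total COGS = $527 + $1,134 + $266 = $1,927
Ending inventory: 18 @ $7 = $126

COGS = $1,927; ending inventory = $126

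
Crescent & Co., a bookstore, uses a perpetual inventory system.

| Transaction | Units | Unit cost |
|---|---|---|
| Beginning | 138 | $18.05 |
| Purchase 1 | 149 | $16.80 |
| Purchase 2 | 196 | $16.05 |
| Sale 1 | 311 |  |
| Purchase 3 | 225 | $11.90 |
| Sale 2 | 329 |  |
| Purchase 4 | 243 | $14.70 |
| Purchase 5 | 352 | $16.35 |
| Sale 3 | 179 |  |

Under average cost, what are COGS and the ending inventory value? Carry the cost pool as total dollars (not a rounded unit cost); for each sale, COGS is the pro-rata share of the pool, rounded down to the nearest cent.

After Beginning: 138 on hand, pool $2,490.90 (≈ $18.0500 each)
After Purchase 1: 287 on hand, pool $4,994.10 (≈ $17.4010 each)
After Purchase 2: 483 on hand, pool $8,139.90 (≈ $16.8528 each)
Sale 1, sell 311: 311/483 × $8,139.90 → $5,241.21
After Purchase 3: 397 on hand, pool $5,576.19 (≈ $14.0458 each)
Sale 2, sell 329: 329/397 × $5,576.19 → $4,621.07
After Purchase 4: 311 on hand, pool $4,527.22 (≈ $14.5570 each)
After Purchase 5: 663 on hand, pool $10,282.42 (≈ $15.5089 each)
Sale 3, sell 179: 179/663 × $10,282.42 → $2,776.09
Total COGS = $5,241.21 + $4,621.07 + $2,776.09 = $12,638.37
Ending inventory (cost pool remaining) = $7,506.33
Check: goods available $20,144.70 = COGS $12,638.37 + ending $7,506.33

COGS = $12,638.37; ending inventory = $7,506.33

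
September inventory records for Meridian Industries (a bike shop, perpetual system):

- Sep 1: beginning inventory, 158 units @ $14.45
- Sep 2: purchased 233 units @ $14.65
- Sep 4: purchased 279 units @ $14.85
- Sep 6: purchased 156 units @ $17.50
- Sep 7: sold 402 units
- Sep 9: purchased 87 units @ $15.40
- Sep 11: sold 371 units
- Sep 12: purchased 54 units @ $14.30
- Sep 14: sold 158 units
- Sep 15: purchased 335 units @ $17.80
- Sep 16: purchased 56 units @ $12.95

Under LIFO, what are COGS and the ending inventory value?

COGS = $14,161.50; ending inventory = $7,208.40

Sep 7, 402 sold [LIFO — newest first]: 156 @ $17.50 + 246 @ $14.85 = $6,383.10
Sep 11, 371 sold [LIFO — newest first]: 87 @ $15.40 + 33 @ $14.85 + 233 @ $14.65 + 18 @ $14.45 = $5,503.40
Sep 14, 158 sold [LIFO — newest first]: 54 @ $14.30 + 104 @ $14.45 = $2,275.00
Total COGS = $6,383.10 + $5,503.40 + $2,275.00 = $14,161.50
Ending inventory: 36 @ $14.45 + 335 @ $17.80 + 56 @ $12.95 = $7,208.40
Check: goods available $21,369.90 = COGS $14,161.50 + ending $7,208.40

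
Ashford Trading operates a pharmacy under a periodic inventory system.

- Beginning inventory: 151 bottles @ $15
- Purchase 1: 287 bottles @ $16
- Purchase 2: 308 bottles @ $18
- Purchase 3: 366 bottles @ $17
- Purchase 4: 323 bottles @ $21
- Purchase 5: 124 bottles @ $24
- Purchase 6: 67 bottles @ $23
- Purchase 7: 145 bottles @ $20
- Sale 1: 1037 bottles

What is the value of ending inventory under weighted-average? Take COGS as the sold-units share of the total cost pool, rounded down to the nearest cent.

Sale 1, sell 1037: 1037/1771 × $32,823.00 → $19,219.33
Ending inventory (cost pool remaining) = $13,603.67
Check: goods available $32,823.00 = COGS $19,219.33 + ending $13,603.67

Ending inventory = $13,603.67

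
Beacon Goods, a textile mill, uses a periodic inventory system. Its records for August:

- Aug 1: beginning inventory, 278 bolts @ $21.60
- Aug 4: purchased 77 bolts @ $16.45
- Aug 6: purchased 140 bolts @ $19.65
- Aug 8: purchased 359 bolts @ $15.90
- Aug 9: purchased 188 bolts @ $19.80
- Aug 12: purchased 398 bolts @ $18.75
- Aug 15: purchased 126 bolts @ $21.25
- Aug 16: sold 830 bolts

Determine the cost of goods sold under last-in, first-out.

COGS = $15,738.60

Aug 16, 830 sold [LIFO — newest first]: 126 @ $21.25 + 398 @ $18.75 + 188 @ $19.80 + 118 @ $15.90 = $15,738.60
Ending inventory: 278 @ $21.60 + 77 @ $16.45 + 140 @ $19.65 + 241 @ $15.90 = $13,854.35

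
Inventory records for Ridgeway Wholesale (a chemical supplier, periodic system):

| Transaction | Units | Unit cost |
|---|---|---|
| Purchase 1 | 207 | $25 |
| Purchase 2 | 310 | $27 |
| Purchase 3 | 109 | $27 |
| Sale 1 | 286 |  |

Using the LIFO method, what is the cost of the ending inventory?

Sale 1 (286) [LIFO — newest first]: 109 @ $27 + 177 @ $27 = $7,722
Ending inventory: 207 @ $25 + 133 @ $27 = $8,766

Ending inventory = $8,766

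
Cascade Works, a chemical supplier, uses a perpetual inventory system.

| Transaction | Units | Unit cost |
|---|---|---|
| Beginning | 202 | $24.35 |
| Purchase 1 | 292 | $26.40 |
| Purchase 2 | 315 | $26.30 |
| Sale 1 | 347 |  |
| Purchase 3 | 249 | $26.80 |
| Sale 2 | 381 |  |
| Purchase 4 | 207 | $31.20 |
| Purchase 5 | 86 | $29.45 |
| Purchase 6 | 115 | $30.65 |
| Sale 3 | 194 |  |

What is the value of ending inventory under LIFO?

Sale 1 (347) [LIFO — newest first]: 315 @ $26.30 + 32 @ $26.40 = $9,129.30
Sale 2 (381) [LIFO — newest first]: 249 @ $26.80 + 132 @ $26.40 = $10,158.00
Sale 3 (194) [LIFO — newest first]: 115 @ $30.65 + 79 @ $29.45 = $5,851.30
Total COGS = $9,129.30 + $10,158.00 + $5,851.30 = $25,138.60
Ending inventory: 202 @ $24.35 + 128 @ $26.40 + 207 @ $31.20 + 7 @ $29.45 = $14,962.45

Ending inventory = $14,962.45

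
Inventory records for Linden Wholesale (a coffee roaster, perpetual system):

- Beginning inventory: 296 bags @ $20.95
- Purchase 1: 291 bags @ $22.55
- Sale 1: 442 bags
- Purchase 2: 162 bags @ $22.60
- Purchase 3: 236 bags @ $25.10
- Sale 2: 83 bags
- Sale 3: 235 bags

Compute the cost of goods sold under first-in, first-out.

COGS = $16,700.55

Sale 1 (442) [FIFO — oldest first]: 296 @ $20.95 + 146 @ $22.55 = $9,493.50
Sale 2 (83) [FIFO — oldest first]: 83 @ $22.55 = $1,871.65
Sale 3 (235) [FIFO — oldest first]: 62 @ $22.55 + 162 @ $22.60 + 11 @ $25.10 = $5,335.40
Total COGS = $9,493.50 + $1,871.65 + $5,335.40 = $16,700.55
Ending inventory: 225 @ $25.10 = $5,647.50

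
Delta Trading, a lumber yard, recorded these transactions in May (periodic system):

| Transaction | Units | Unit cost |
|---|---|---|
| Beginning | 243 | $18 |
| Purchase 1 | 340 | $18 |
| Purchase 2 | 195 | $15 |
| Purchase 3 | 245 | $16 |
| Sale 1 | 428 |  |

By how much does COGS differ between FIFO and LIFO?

FIFO COGS: 243 @ $18 + 185 @ $18 = $7,704
LIFO COGS: 245 @ $16 + 183 @ $15 = $6,665
Difference = |$7,704 − $6,665| = $1,039

$1,039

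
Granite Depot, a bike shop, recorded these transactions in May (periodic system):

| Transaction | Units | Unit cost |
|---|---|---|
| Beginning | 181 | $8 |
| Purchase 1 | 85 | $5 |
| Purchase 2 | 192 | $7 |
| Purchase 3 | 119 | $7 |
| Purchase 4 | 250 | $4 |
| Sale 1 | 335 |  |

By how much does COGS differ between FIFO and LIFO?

$761

FIFO COGS: 181 @ $8 + 85 @ $5 + 69 @ $7 = $2,356
LIFO COGS: 250 @ $4 + 85 @ $7 = $1,595
Difference = |$2,356 − $1,595| = $761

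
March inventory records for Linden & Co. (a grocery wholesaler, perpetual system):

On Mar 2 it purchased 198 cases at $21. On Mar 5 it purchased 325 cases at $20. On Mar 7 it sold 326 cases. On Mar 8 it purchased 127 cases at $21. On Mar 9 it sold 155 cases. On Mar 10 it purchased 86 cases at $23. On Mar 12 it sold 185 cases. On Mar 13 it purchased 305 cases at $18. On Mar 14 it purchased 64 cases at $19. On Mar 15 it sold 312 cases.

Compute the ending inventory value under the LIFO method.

Ending inventory = $2,496

Mar 7, 326 sold [LIFO — newest first]: 325 @ $20 + 1 @ $21 = $6,521
Mar 9, 155 sold [LIFO — newest first]: 127 @ $21 + 28 @ $21 = $3,255
Mar 12, 185 sold [LIFO — newest first]: 86 @ $23 + 99 @ $21 = $4,057
Mar 15, 312 sold [LIFO — newest first]: 64 @ $19 + 248 @ $18 = $5,680
Total COGS = $6,521 + $3,255 + $4,057 + $5,680 = $19,513
Ending inventory: 70 @ $21 + 57 @ $18 = $2,496
Check: goods available $22,009 = COGS $19,513 + ending $2,496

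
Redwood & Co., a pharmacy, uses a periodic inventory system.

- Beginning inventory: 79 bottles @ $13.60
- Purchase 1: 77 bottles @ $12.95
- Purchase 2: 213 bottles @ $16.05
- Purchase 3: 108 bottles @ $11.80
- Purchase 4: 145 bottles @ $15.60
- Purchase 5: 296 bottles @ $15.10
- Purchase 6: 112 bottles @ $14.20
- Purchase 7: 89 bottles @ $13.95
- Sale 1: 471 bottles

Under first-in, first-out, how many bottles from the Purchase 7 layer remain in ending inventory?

Sale 1 (471) [FIFO — oldest first]: 79 @ $13.60 + 77 @ $12.95 + 213 @ $16.05 + 102 @ $11.80 = $6,693.80
Ending inventory: 6 @ $11.80 + 145 @ $15.60 + 296 @ $15.10 + 112 @ $14.20 + 89 @ $13.95 = $9,634.35

89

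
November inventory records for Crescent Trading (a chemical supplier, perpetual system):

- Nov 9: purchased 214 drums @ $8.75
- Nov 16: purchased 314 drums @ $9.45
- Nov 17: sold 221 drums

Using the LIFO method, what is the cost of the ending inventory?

Nov 17, 221 sold [LIFO — newest first]: 221 @ $9.45 = $2,088.45
Ending inventory: 214 @ $8.75 + 93 @ $9.45 = $2,751.35
Check: goods available $4,839.80 = COGS $2,088.45 + ending $2,751.35

Ending inventory = $2,751.35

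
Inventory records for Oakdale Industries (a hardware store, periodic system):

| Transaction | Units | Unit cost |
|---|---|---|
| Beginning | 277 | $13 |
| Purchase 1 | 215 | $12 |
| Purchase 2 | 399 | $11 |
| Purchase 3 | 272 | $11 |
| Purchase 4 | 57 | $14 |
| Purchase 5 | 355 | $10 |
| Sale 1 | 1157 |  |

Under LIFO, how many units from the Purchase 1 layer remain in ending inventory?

Sale 1 (1157) [LIFO — newest first]: 355 @ $10 + 57 @ $14 + 272 @ $11 + 399 @ $11 + 74 @ $12 = $12,617
Ending inventory: 277 @ $13 + 141 @ $12 = $5,293

141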